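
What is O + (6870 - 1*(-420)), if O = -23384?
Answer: -16094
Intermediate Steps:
O + (6870 - 1*(-420)) = -23384 + (6870 - 1*(-420)) = -23384 + (6870 + 420) = -23384 + 7290 = -16094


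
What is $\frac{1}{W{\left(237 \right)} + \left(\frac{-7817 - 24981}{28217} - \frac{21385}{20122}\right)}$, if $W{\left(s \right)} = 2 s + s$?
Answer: $\frac{567782474}{402429957113} \approx 0.0014109$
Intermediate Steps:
$W{\left(s \right)} = 3 s$
$\frac{1}{W{\left(237 \right)} + \left(\frac{-7817 - 24981}{28217} - \frac{21385}{20122}\right)} = \frac{1}{3 \cdot 237 + \left(\frac{-7817 - 24981}{28217} - \frac{21385}{20122}\right)} = \frac{1}{711 + \left(\left(-7817 - 24981\right) \frac{1}{28217} - \frac{21385}{20122}\right)} = \frac{1}{711 - \frac{1263381901}{567782474}} = \frac{1}{\frac{402429957113}{567782474}} = \frac{567782474}{402429957113}$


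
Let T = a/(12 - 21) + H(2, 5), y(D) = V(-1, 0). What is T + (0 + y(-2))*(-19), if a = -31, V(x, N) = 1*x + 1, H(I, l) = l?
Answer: 76/9 ≈ 8.4444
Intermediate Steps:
V(x, N) = 1 + x (V(x, N) = x + 1 = 1 + x)
y(D) = 0 (y(D) = 1 - 1 = 0)
T = 76/9 (T = -31/(12 - 21) + 5 = -31/(-9) + 5 = -31*(-⅑) + 5 = 31/9 + 5 = 76/9 ≈ 8.4444)
T + (0 + y(-2))*(-19) = 76/9 + (0 + 0)*(-19) = 76/9 + 0*(-19) = 76/9 + 0 = 76/9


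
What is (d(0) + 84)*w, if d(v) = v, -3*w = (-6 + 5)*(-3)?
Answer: -84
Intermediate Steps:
w = -1 (w = -(-6 + 5)*(-3)/3 = -(-1)*(-3)/3 = -1/3*3 = -1)
(d(0) + 84)*w = (0 + 84)*(-1) = 84*(-1) = -84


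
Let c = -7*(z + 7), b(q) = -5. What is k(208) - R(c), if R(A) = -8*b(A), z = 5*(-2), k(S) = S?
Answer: 168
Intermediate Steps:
z = -10
c = 21 (c = -7*(-10 + 7) = -7*(-3) = 21)
R(A) = 40 (R(A) = -8*(-5) = 40)
k(208) - R(c) = 208 - 1*40 = 208 - 40 = 168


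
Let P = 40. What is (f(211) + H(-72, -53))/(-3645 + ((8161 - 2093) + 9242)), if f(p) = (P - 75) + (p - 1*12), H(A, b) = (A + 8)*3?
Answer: -28/11665 ≈ -0.0024003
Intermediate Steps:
H(A, b) = 24 + 3*A (H(A, b) = (8 + A)*3 = 24 + 3*A)
f(p) = -47 + p (f(p) = (40 - 75) + (p - 1*12) = -35 + (p - 12) = -35 + (-12 + p) = -47 + p)
(f(211) + H(-72, -53))/(-3645 + ((8161 - 2093) + 9242)) = ((-47 + 211) + (24 + 3*(-72)))/(-3645 + ((8161 - 2093) + 9242)) = (164 + (24 - 216))/(-3645 + (6068 + 9242)) = (164 - 192)/(-3645 + 15310) = -28/11665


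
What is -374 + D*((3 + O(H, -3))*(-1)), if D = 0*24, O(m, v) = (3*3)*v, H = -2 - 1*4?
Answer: -374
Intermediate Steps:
H = -6 (H = -2 - 4 = -6)
O(m, v) = 9*v
D = 0
-374 + D*((3 + O(H, -3))*(-1)) = -374 + 0*((3 + 9*(-3))*(-1)) = -374 + 0*((3 - 27)*(-1)) = -374 + 0*(-24*(-1)) = -374 + 0*24 = -374 + 0 = -374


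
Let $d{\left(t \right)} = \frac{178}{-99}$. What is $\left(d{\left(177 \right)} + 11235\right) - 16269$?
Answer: $- \frac{498544}{99} \approx -5035.8$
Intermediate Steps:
$d{\left(t \right)} = - \frac{178}{99}$ ($d{\left(t \right)} = 178 \left(- \frac{1}{99}\right) = - \frac{178}{99}$)
$\left(d{\left(177 \right)} + 11235\right) - 16269 = \left(- \frac{178}{99} + 11235\right) - 16269 = \frac{1112087}{99} - 16269 = - \frac{498544}{99}$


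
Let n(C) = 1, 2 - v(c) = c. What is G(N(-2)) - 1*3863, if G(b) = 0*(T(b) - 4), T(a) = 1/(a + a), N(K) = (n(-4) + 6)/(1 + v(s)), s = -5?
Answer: -3863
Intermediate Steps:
v(c) = 2 - c
N(K) = 7/8 (N(K) = (1 + 6)/(1 + (2 - 1*(-5))) = 7/(1 + (2 + 5)) = 7/(1 + 7) = 7/8)
T(a) = 1/(2*a)
G(b) = 0 (G(b) = 0*(1/(2*b) - 4) = 0*(-4 + 1/(2*b)) = 0)
G(N(-2)) - 1*3863 = 0 - 1*3863 = 0 - 3863 = -3863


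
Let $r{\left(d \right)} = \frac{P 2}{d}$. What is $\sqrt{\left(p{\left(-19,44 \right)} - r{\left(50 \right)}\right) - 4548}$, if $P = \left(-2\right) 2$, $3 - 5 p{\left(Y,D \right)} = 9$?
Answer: $\frac{i \sqrt{113726}}{5} \approx 67.447 i$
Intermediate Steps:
$p{\left(Y,D \right)} = - \frac{6}{5}$ ($p{\left(Y,D \right)} = \frac{3}{5} - \frac{9}{5} = - \frac{6}{5}$)
$P = -4$
$r{\left(d \right)} = - \frac{8}{d}$ ($r{\left(d \right)} = \frac{\left(-4\right) 2}{d} = - \frac{8}{d}$)
$\sqrt{\left(p{\left(-19,44 \right)} - r{\left(50 \right)}\right) - 4548} = \sqrt{\left(- \frac{6}{5} - - \frac{8}{50}\right) - 4548} = \sqrt{\left(- \frac{6}{5} - \left(-8\right) \frac{1}{50}\right) - 4548} = \sqrt{\left(- \frac{6}{5} - - \frac{4}{25}\right) - 4548} = \sqrt{\left(- \frac{6}{5} + \frac{4}{25}\right) - 4548} = \sqrt{- \frac{26}{25} - 4548} = \sqrt{- \frac{113726}{25}} = \frac{i \sqrt{113726}}{5}$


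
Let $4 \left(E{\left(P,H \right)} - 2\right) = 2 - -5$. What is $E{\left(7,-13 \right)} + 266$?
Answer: $\frac{1079}{4} \approx 269.75$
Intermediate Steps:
$E{\left(P,H \right)} = \frac{15}{4}$ ($E{\left(P,H \right)} = 2 + \frac{2 - -5}{4} = 2 + \frac{2 + 5}{4} = 2 + \frac{1}{4} \cdot 7 = 2 + \frac{7}{4} = \frac{15}{4}$)
$E{\left(7,-13 \right)} + 266 = \frac{15}{4} + 266 = \frac{1079}{4}$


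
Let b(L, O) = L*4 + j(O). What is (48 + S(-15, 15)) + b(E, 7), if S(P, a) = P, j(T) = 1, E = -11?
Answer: -10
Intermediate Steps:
b(L, O) = 1 + 4*L (b(L, O) = L*4 + 1 = 4*L + 1 = 1 + 4*L)
(48 + S(-15, 15)) + b(E, 7) = (48 - 15) + (1 + 4*(-11)) = 33 + (1 - 44) = 33 - 43 = -10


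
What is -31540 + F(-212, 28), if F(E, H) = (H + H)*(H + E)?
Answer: -41844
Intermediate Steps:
F(E, H) = 2*H*(E + H) (F(E, H) = (2*H)*(E + H) = 2*H*(E + H))
-31540 + F(-212, 28) = -31540 + 2*28*(-212 + 28) = -31540 + 2*28*(-184) = -31540 - 10304 = -41844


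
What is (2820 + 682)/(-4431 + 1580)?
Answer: -3502/2851 ≈ -1.2283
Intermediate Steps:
(2820 + 682)/(-4431 + 1580) = 3502/(-2851) = 3502*(-1/2851) = -3502/2851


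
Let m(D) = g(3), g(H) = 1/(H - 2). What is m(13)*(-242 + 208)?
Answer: -34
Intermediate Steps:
g(H) = 1/(-2 + H)
m(D) = 1 (m(D) = 1/(-2 + 3) = 1/1 = 1)
m(13)*(-242 + 208) = 1*(-242 + 208) = 1*(-34) = -34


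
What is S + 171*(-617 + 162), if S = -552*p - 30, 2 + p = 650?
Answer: -435531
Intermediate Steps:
p = 648 (p = -2 + 650 = 648)
S = -357726 (S = -552*648 - 30 = -357696 - 30 = -357726)
S + 171*(-617 + 162) = -357726 + 171*(-617 + 162) = -357726 + 171*(-455) = -357726 - 77805 = -435531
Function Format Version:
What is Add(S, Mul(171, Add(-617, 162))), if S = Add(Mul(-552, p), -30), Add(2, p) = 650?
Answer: -435531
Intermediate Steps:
p = 648 (p = Add(-2, 650) = 648)
S = -357726 (S = Add(Mul(-552, 648), -30) = Add(-357696, -30) = -357726)
Add(S, Mul(171, Add(-617, 162))) = Add(-357726, Mul(171, Add(-617, 162))) = Add(-357726, Mul(171, -455)) = Add(-357726, -77805) = -435531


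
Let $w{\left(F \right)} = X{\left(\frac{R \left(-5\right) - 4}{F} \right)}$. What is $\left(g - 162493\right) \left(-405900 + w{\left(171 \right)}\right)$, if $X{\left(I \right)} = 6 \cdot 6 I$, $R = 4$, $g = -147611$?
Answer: $\frac{2391582828384}{19} \approx 1.2587 \cdot 10^{11}$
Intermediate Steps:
$X{\left(I \right)} = 36 I$
$w{\left(F \right)} = - \frac{864}{F}$ ($w{\left(F \right)} = 36 \frac{4 \left(-5\right) - 4}{F} = 36 \frac{-20 - 4}{F} = 36 \left(- \frac{24}{F}\right) = - \frac{864}{F}$)
$\left(g - 162493\right) \left(-405900 + w{\left(171 \right)}\right) = \left(-147611 - 162493\right) \left(-405900 - \frac{864}{171}\right) = - 310104 \left(-405900 - \frac{96}{19}\right) = \left(-310104\right) \left(- \frac{7712196}{19}\right) = \frac{2391582828384}{19}$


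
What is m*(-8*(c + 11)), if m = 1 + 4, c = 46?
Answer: -2280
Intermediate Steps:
m = 5
m*(-8*(c + 11)) = 5*(-8*(46 + 11)) = 5*(-8*57) = 5*(-456) = -2280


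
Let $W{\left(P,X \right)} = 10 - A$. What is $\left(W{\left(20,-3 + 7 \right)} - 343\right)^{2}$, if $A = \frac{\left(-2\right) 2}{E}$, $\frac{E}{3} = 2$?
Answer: $\frac{994009}{9} \approx 1.1045 \cdot 10^{5}$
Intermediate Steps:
$E = 6$ ($E = 3 \cdot 2 = 6$)
$A = - \frac{2}{3}$ ($A = \frac{\left(-2\right) 2}{6} = \left(-4\right) \frac{1}{6} = - \frac{2}{3} \approx -0.66667$)
$W{\left(P,X \right)} = \frac{32}{3}$ ($W{\left(P,X \right)} = 10 - - \frac{2}{3} = 10 + \frac{2}{3} = \frac{32}{3}$)
$\left(W{\left(20,-3 + 7 \right)} - 343\right)^{2} = \left(\frac{32}{3} - 343\right)^{2} = \left(- \frac{997}{3}\right)^{2} = \frac{994009}{9}$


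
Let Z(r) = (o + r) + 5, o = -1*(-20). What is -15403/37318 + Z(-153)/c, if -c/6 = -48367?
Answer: -2237379055/5414879118 ≈ -0.41319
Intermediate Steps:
c = 290202 (c = -6*(-48367) = 290202)
o = 20
Z(r) = 25 + r (Z(r) = (20 + r) + 5 = 25 + r)
-15403/37318 + Z(-153)/c = -15403/37318 + (25 - 153)/290202 = -15403*1/37318 - 128*1/290202 = -15403/37318 - 64/145101 = -2237379055/5414879118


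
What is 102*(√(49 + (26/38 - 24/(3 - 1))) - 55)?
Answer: -5610 + 204*√3401/19 ≈ -4983.8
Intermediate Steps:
102*(√(49 + (26/38 - 24/(3 - 1))) - 55) = 102*(√(49 + (26*(1/38) - 24/2)) - 55) = 102*(√(49 + (13/19 - 24*½)) - 55) = 102*(√(49 + (13/19 - 12)) - 55) = 102*(√(49 - 215/19) - 55) = 102*(√(716/19) - 55) = 102*(2*√3401/19 - 55) = 102*(-55 + 2*√3401/19) = -5610 + 204*√3401/19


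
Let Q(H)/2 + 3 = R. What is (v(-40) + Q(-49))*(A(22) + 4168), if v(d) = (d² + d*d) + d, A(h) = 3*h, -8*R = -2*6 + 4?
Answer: 13362504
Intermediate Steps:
R = 1 (R = -(-2*6 + 4)/8 = -(-12 + 4)/8 = -⅛*(-8) = 1)
Q(H) = -4 (Q(H) = -6 + 2*1 = -6 + 2 = -4)
v(d) = d + 2*d² (v(d) = (d² + d²) + d = 2*d² + d = d + 2*d²)
(v(-40) + Q(-49))*(A(22) + 4168) = (-40*(1 + 2*(-40)) - 4)*(3*22 + 4168) = (-40*(1 - 80) - 4)*(66 + 4168) = (-40*(-79) - 4)*4234 = (3160 - 4)*4234 = 3156*4234 = 13362504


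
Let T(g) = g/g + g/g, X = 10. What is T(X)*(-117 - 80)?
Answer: -394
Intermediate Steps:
T(g) = 2 (T(g) = 1 + 1 = 2)
T(X)*(-117 - 80) = 2*(-117 - 80) = 2*(-197) = -394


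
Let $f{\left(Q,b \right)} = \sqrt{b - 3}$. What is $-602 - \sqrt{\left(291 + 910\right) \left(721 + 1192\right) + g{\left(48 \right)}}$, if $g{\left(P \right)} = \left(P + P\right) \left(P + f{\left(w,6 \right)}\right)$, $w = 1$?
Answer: $-602 - \sqrt{2302121 + 96 \sqrt{3}} \approx -2119.3$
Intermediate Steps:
$f{\left(Q,b \right)} = \sqrt{-3 + b}$
$g{\left(P \right)} = 2 P \left(P + \sqrt{3}\right)$ ($g{\left(P \right)} = \left(P + P\right) \left(P + \sqrt{-3 + 6}\right) = 2 P \left(P + \sqrt{3}\right)$)
$-602 - \sqrt{\left(291 + 910\right) \left(721 + 1192\right) + g{\left(48 \right)}} = -602 - \sqrt{\left(291 + 910\right) \left(721 + 1192\right) + 2 \cdot 48 \left(48 + \sqrt{3}\right)} = -602 - \sqrt{1201 \cdot 1913 + \left(4608 + 96 \sqrt{3}\right)} = -602 - \sqrt{2297513 + \left(4608 + 96 \sqrt{3}\right)} = -602 - \sqrt{2302121 + 96 \sqrt{3}}$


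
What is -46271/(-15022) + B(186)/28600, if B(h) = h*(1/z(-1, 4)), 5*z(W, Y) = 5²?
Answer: 1654886773/537036500 ≈ 3.0815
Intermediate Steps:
z(W, Y) = 5 (z(W, Y) = (⅕)*5² = (⅕)*25 = 5)
B(h) = h/5 (B(h) = h*(1/5) = h*(1*(⅕)) = h*(⅕) = h/5)
-46271/(-15022) + B(186)/28600 = -46271/(-15022) + ((⅕)*186)/28600 = -46271*(-1/15022) + (186/5)*(1/28600) = 46271/15022 + 93/71500 = 1654886773/537036500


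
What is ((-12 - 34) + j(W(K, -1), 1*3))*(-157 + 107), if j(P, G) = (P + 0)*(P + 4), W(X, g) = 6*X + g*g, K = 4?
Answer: -33950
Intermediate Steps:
W(X, g) = g**2 + 6*X (W(X, g) = 6*X + g**2 = g**2 + 6*X)
j(P, G) = P*(4 + P)
((-12 - 34) + j(W(K, -1), 1*3))*(-157 + 107) = ((-12 - 34) + ((-1)**2 + 6*4)*(4 + ((-1)**2 + 6*4)))*(-157 + 107) = (-46 + (1 + 24)*(4 + (1 + 24)))*(-50) = (-46 + 25*(4 + 25))*(-50) = (-46 + 25*29)*(-50) = (-46 + 725)*(-50) = 679*(-50) = -33950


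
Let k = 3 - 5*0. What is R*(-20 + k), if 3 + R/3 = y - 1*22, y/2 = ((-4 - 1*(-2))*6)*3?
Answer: 4947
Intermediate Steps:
k = 3 (k = 3 + 0 = 3)
y = -72 (y = 2*(((-4 - 1*(-2))*6)*3) = 2*(((-4 + 2)*6)*3) = 2*(-2*6*3) = 2*(-12*3) = 2*(-36) = -72)
R = -291 (R = -9 + 3*(-72 - 1*22) = -9 + 3*(-72 - 22) = -9 + 3*(-94) = -9 - 282 = -291)
R*(-20 + k) = -291*(-20 + 3) = -291*(-17) = 4947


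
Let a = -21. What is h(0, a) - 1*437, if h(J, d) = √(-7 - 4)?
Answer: -437 + I*√11 ≈ -437.0 + 3.3166*I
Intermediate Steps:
h(J, d) = I*√11 (h(J, d) = √(-11) = I*√11)
h(0, a) - 1*437 = I*√11 - 1*437 = I*√11 - 437 = -437 + I*√11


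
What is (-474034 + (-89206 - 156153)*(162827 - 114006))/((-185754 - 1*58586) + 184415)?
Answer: 3993048591/19975 ≈ 1.9990e+5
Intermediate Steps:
(-474034 + (-89206 - 156153)*(162827 - 114006))/((-185754 - 1*58586) + 184415) = (-474034 - 245359*48821)/((-185754 - 58586) + 184415) = (-474034 - 11978671739)/(-244340 + 184415) = -11979145773/(-59925) = -11979145773*(-1/59925) = 3993048591/19975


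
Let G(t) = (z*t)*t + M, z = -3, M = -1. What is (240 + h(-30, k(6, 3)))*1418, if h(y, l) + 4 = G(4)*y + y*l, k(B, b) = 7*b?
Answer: 1525768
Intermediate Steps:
G(t) = -1 - 3*t² (G(t) = (-3*t)*t - 1 = -3*t² - 1 = -1 - 3*t²)
h(y, l) = -4 - 49*y + l*y (h(y, l) = -4 + ((-1 - 3*4²)*y + y*l) = -4 + ((-1 - 3*16)*y + l*y) = -4 + ((-1 - 48)*y + l*y) = -4 + (-49*y + l*y) = -4 - 49*y + l*y)
(240 + h(-30, k(6, 3)))*1418 = (240 + (-4 - 49*(-30) + (7*3)*(-30)))*1418 = (240 + (-4 + 1470 + 21*(-30)))*1418 = (240 + (-4 + 1470 - 630))*1418 = (240 + 836)*1418 = 1076*1418 = 1525768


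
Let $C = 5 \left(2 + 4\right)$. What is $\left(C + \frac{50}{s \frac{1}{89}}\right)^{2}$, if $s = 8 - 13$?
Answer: $739600$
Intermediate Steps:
$s = -5$ ($s = 8 - 13 = -5$)
$C = 30$ ($C = 5 \cdot 6 = 30$)
$\left(C + \frac{50}{s \frac{1}{89}}\right)^{2} = \left(30 + \frac{50}{\left(-5\right) \frac{1}{89}}\right)^{2} = \left(30 + \frac{50}{- \frac{5}{89}}\right)^{2} = \left(30 + 50 \left(- \frac{89}{5}\right)\right)^{2} = \left(30 - 890\right)^{2} = \left(-860\right)^{2} = 739600$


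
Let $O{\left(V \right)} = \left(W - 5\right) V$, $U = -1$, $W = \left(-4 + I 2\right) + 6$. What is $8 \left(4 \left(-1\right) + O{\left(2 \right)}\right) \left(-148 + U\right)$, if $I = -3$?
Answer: $26224$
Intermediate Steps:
$W = -4$ ($W = \left(-4 - 6\right) + 6 = -10 + 6 = -4$)
$O{\left(V \right)} = - 9 V$ ($O{\left(V \right)} = \left(-4 - 5\right) V = - 9 V$)
$8 \left(4 \left(-1\right) + O{\left(2 \right)}\right) \left(-148 + U\right) = 8 \left(4 \left(-1\right) - 18\right) \left(-148 - 1\right) = 8 \left(-4 - 18\right) \left(-149\right) = 8 \left(-22\right) \left(-149\right) = \left(-176\right) \left(-149\right) = 26224$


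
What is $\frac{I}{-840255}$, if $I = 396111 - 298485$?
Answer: $- \frac{32542}{280085} \approx -0.11619$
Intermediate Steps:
$I = 97626$
$\frac{I}{-840255} = \frac{97626}{-840255} = 97626 \left(- \frac{1}{840255}\right) = - \frac{32542}{280085}$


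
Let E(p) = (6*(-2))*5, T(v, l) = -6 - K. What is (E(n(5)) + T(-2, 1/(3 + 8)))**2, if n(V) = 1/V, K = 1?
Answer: 4489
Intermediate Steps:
T(v, l) = -7 (T(v, l) = -6 - 1*1 = -6 - 1 = -7)
E(p) = -60 (E(p) = -12*5 = -60)
(E(n(5)) + T(-2, 1/(3 + 8)))**2 = (-60 - 7)**2 = (-67)**2 = 4489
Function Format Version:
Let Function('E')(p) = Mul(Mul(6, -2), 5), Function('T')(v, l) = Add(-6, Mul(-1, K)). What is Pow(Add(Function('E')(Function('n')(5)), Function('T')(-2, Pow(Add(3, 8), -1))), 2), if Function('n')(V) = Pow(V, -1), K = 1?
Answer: 4489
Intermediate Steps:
Function('T')(v, l) = -7 (Function('T')(v, l) = Add(-6, Mul(-1, 1)) = Add(-6, -1) = -7)
Function('E')(p) = -60 (Function('E')(p) = Mul(-12, 5) = -60)
Pow(Add(Function('E')(Function('n')(5)), Function('T')(-2, Pow(Add(3, 8), -1))), 2) = Pow(Add(-60, -7), 2) = Pow(-67, 2) = 4489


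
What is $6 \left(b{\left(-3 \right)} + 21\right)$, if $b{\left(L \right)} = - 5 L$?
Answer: $216$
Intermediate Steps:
$6 \left(b{\left(-3 \right)} + 21\right) = 6 \left(\left(-5\right) \left(-3\right) + 21\right) = 6 \left(15 + 21\right) = 6 \cdot 36 = 216$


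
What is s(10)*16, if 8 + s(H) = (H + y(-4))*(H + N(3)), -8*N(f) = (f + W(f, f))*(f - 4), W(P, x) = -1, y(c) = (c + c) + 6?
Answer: 1184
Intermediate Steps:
y(c) = 6 + 2*c (y(c) = 2*c + 6 = 6 + 2*c)
N(f) = -(-1 + f)*(-4 + f)/8 (N(f) = -(f - 1)*(f - 4)/8 = -(-1 + f)*(-4 + f)/8)
s(H) = -8 + (-2 + H)*(¼ + H) (s(H) = -8 + (H + (6 + 2*(-4)))*(H + (-½ - ⅛*3² + (5/8)*3)) = -8 + (H + (6 - 8))*(H + (-½ - ⅛*9 + 15/8)) = -8 + (H - 2)*(H + (-½ - 9/8 + 15/8)) = -8 + (-2 + H)*(H + ¼) = -8 + (-2 + H)*(¼ + H))
s(10)*16 = (-17/2 + 10² - 7/4*10)*16 = (-17/2 + 100 - 35/2)*16 = 74*16 = 1184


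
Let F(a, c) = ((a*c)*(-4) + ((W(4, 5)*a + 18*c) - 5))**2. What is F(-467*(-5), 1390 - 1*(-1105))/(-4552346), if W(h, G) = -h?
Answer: -541387492030225/4552346 ≈ -1.1892e+8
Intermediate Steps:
F(a, c) = (-5 - 4*a + 18*c - 4*a*c)**2 (F(a, c) = ((a*c)*(-4) + (((-1*4)*a + 18*c) - 5))**2 = (-4*a*c + ((-4*a + 18*c) - 5))**2 = (-4*a*c + (-5 - 4*a + 18*c))**2 = (-5 - 4*a + 18*c - 4*a*c)**2)
F(-467*(-5), 1390 - 1*(-1105))/(-4552346) = (5 - 18*(1390 - 1*(-1105)) + 4*(-467*(-5)) + 4*(-467*(-5))*(1390 - 1*(-1105)))**2/(-4552346) = (5 - 18*(1390 + 1105) + 4*2335 + 4*2335*(1390 + 1105))**2*(-1/4552346) = (5 - 18*2495 + 9340 + 4*2335*2495)**2*(-1/4552346) = (5 - 44910 + 9340 + 23303300)**2*(-1/4552346) = 23267735**2*(-1/4552346) = 541387492030225*(-1/4552346) = -541387492030225/4552346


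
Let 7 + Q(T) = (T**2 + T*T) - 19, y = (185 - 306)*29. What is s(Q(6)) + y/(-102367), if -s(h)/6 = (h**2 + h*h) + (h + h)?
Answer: -2655805939/102367 ≈ -25944.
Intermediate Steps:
y = -3509 (y = -121*29 = -3509)
Q(T) = -26 + 2*T**2 (Q(T) = -7 + ((T**2 + T*T) - 19) = -7 + ((T**2 + T**2) - 19) = -7 + (2*T**2 - 19) = -7 + (-19 + 2*T**2) = -26 + 2*T**2)
s(h) = -12*h - 12*h**2 (s(h) = -6*((h**2 + h*h) + (h + h)) = -6*((h**2 + h**2) + 2*h) = -6*(2*h**2 + 2*h) = -6*(2*h + 2*h**2) = -12*h - 12*h**2)
s(Q(6)) + y/(-102367) = -12*(-26 + 2*6**2)*(1 + (-26 + 2*6**2)) - 3509/(-102367) = -12*(-26 + 2*36)*(1 + (-26 + 2*36)) - 3509*(-1/102367) = -12*(-26 + 72)*(1 + (-26 + 72)) + 3509/102367 = -12*46*(1 + 46) + 3509/102367 = -12*46*47 + 3509/102367 = -25944 + 3509/102367 = -2655805939/102367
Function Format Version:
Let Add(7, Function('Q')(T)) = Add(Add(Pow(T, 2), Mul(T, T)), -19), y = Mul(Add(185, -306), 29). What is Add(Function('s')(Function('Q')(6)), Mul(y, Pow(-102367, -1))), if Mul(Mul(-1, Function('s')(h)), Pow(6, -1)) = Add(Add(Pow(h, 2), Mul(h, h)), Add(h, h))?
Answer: Rational(-2655805939, 102367) ≈ -25944.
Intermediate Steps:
y = -3509 (y = Mul(-121, 29) = -3509)
Function('Q')(T) = Add(-26, Mul(2, Pow(T, 2))) (Function('Q')(T) = Add(-7, Add(Add(Pow(T, 2), Mul(T, T)), -19)) = Add(-7, Add(Add(Pow(T, 2), Pow(T, 2)), -19)) = Add(-7, Add(Mul(2, Pow(T, 2)), -19)) = Add(-7, Add(-19, Mul(2, Pow(T, 2)))) = Add(-26, Mul(2, Pow(T, 2))))
Function('s')(h) = Add(Mul(-12, h), Mul(-12, Pow(h, 2))) (Function('s')(h) = Mul(-6, Add(Add(Pow(h, 2), Mul(h, h)), Add(h, h))) = Mul(-6, Add(Add(Pow(h, 2), Pow(h, 2)), Mul(2, h))) = Mul(-6, Add(Mul(2, Pow(h, 2)), Mul(2, h))) = Mul(-6, Add(Mul(2, h), Mul(2, Pow(h, 2)))) = Add(Mul(-12, h), Mul(-12, Pow(h, 2))))
Add(Function('s')(Function('Q')(6)), Mul(y, Pow(-102367, -1))) = Add(Mul(-12, Add(-26, Mul(2, Pow(6, 2))), Add(1, Add(-26, Mul(2, Pow(6, 2))))), Mul(-3509, Pow(-102367, -1))) = Add(Mul(-12, Add(-26, Mul(2, 36)), Add(1, Add(-26, Mul(2, 36)))), Mul(-3509, Rational(-1, 102367))) = Add(Mul(-12, Add(-26, 72), Add(1, Add(-26, 72))), Rational(3509, 102367)) = Add(Mul(-12, 46, Add(1, 46)), Rational(3509, 102367)) = Add(Mul(-12, 46, 47), Rational(3509, 102367)) = Add(-25944, Rational(3509, 102367)) = Rational(-2655805939, 102367)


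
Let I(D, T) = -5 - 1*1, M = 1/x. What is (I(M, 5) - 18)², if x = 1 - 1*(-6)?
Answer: 576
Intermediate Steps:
x = 7 (x = 1 + 6 = 7)
M = ⅐ (M = 1/7 = ⅐ ≈ 0.14286)
I(D, T) = -6 (I(D, T) = -5 - 1 = -6)
(I(M, 5) - 18)² = (-6 - 18)² = (-24)² = 576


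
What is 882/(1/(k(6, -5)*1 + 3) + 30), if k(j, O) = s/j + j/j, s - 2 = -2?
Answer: 3528/121 ≈ 29.157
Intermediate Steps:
s = 0 (s = 2 - 2 = 0)
k(j, O) = 1 (k(j, O) = 0/j + j/j = 0 + 1 = 1)
882/(1/(k(6, -5)*1 + 3) + 30) = 882/(1/(1*1 + 3) + 30) = 882/(1/(1 + 3) + 30) = 882/(1/4 + 30) = 882/(¼ + 30) = 882/(121/4) = (4/121)*882 = 3528/121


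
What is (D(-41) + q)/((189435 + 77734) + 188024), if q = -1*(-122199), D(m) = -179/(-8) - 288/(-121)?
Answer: 118312595/440626824 ≈ 0.26851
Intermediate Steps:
D(m) = 23963/968 (D(m) = -179*(-⅛) - 288*(-1/121) = 179/8 + 288/121 = 23963/968)
q = 122199
(D(-41) + q)/((189435 + 77734) + 188024) = (23963/968 + 122199)/((189435 + 77734) + 188024) = 118312595/(968*(267169 + 188024)) = (118312595/968)/455193 = (118312595/968)*(1/455193) = 118312595/440626824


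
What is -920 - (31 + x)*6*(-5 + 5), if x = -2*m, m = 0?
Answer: -920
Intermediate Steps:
x = 0 (x = -2*0 = 0)
-920 - (31 + x)*6*(-5 + 5) = -920 - (31 + 0)*6*(-5 + 5) = -920 - 31*6*0 = -920 - 31*0 = -920 - 1*0 = -920 + 0 = -920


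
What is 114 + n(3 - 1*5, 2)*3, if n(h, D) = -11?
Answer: 81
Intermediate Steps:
114 + n(3 - 1*5, 2)*3 = 114 - 11*3 = 114 - 33 = 81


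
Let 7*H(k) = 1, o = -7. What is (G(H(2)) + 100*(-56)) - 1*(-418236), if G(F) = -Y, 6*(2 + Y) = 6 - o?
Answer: 2475815/6 ≈ 4.1264e+5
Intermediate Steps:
H(k) = 1/7 (H(k) = (1/7)*1 = 1/7)
Y = 1/6 (Y = -2 + (6 - 1*(-7))/6 = -2 + (6 + 7)/6 = -2 + (1/6)*13 = -2 + 13/6 = 1/6 ≈ 0.16667)
G(F) = -1/6 (G(F) = -1*1/6 = -1/6)
(G(H(2)) + 100*(-56)) - 1*(-418236) = (-1/6 + 100*(-56)) - 1*(-418236) = (-1/6 - 5600) + 418236 = -33601/6 + 418236 = 2475815/6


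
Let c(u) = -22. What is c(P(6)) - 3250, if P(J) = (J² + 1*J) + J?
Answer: -3272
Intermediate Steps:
P(J) = J² + 2*J (P(J) = (J² + J) + J = (J + J²) + J = J² + 2*J)
c(P(6)) - 3250 = -22 - 3250 = -3272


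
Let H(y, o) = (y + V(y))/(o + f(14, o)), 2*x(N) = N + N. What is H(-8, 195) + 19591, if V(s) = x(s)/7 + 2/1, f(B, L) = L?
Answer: 5348338/273 ≈ 19591.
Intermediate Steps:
x(N) = N (x(N) = (N + N)/2 = (2*N)/2 = N)
V(s) = 2 + s/7 (V(s) = s/7 + 2/1 = s*(1/7) + 2*1 = s/7 + 2 = 2 + s/7)
H(y, o) = (2 + 8*y/7)/(2*o) (H(y, o) = (y + (2 + y/7))/(o + o) = (2 + 8*y/7)/((2*o)) = (2 + 8*y/7)*(1/(2*o)) = (2 + 8*y/7)/(2*o))
H(-8, 195) + 19591 = (1/7)*(7 + 4*(-8))/195 + 19591 = (1/7)*(1/195)*(7 - 32) + 19591 = (1/7)*(1/195)*(-25) + 19591 = -5/273 + 19591 = 5348338/273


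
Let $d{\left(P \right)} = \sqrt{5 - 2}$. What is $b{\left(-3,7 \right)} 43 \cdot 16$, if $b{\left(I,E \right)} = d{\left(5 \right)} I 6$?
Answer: $- 12384 \sqrt{3} \approx -21450.0$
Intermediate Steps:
$d{\left(P \right)} = \sqrt{3}$
$b{\left(I,E \right)} = 6 I \sqrt{3}$ ($b{\left(I,E \right)} = \sqrt{3} I 6 = I \sqrt{3} \cdot 6 = 6 I \sqrt{3}$)
$b{\left(-3,7 \right)} 43 \cdot 16 = 6 \left(-3\right) \sqrt{3} \cdot 43 \cdot 16 = - 18 \sqrt{3} \cdot 43 \cdot 16 = - 774 \sqrt{3} \cdot 16 = - 12384 \sqrt{3}$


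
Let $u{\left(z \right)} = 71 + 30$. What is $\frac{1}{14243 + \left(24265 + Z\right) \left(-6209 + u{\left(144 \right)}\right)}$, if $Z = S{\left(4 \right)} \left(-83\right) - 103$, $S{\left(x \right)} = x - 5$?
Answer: $- \frac{1}{148074217} \approx -6.7534 \cdot 10^{-9}$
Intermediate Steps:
$u{\left(z \right)} = 101$
$S{\left(x \right)} = -5 + x$ ($S{\left(x \right)} = x - 5 = -5 + x$)
$Z = -20$ ($Z = \left(-5 + 4\right) \left(-83\right) - 103 = \left(-1\right) \left(-83\right) - 103 = 83 - 103 = -20$)
$\frac{1}{14243 + \left(24265 + Z\right) \left(-6209 + u{\left(144 \right)}\right)} = \frac{1}{14243 + \left(24265 - 20\right) \left(-6209 + 101\right)} = \frac{1}{14243 + 24245 \left(-6108\right)} = \frac{1}{14243 - 148088460} = \frac{1}{-148074217} = - \frac{1}{148074217}$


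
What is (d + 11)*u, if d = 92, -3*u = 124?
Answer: -12772/3 ≈ -4257.3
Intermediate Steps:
u = -124/3 (u = -⅓*124 = -124/3 ≈ -41.333)
(d + 11)*u = (92 + 11)*(-124/3) = 103*(-124/3) = -12772/3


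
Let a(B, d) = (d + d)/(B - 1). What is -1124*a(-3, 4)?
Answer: 2248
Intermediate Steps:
a(B, d) = 2*d/(-1 + B) (a(B, d) = (2*d)/(-1 + B) = 2*d/(-1 + B))
-1124*a(-3, 4) = -2248*4/(-1 - 3) = -2248*4/(-4) = -2248*4*(-1)/4 = -1124*(-2) = 2248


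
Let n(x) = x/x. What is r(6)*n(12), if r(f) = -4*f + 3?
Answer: -21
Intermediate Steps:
n(x) = 1
r(f) = 3 - 4*f
r(6)*n(12) = (3 - 4*6)*1 = (3 - 24)*1 = -21*1 = -21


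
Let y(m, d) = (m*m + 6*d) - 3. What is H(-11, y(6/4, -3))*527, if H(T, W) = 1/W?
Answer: -2108/75 ≈ -28.107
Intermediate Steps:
y(m, d) = -3 + m² + 6*d (y(m, d) = (m² + 6*d) - 3 = -3 + m² + 6*d)
H(-11, y(6/4, -3))*527 = 527/(-3 + (6/4)² + 6*(-3)) = 527/(-3 + (6*(¼))² - 18) = 527/(-3 + (3/2)² - 18) = 527/(-3 + 9/4 - 18) = 527/(-75/4) = -4/75*527 = -2108/75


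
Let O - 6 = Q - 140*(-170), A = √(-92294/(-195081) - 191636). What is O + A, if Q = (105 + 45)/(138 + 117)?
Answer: 404712/17 + I*√7292995933757982/195081 ≈ 23807.0 + 437.76*I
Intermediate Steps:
Q = 10/17 (Q = 150/255 = 150*(1/255) = 10/17 ≈ 0.58823)
A = I*√7292995933757982/195081 (A = √(-92294*(-1/195081) - 191636) = √(92294/195081 - 191636) = √(-37384450222/195081) = I*√7292995933757982/195081 ≈ 437.76*I)
O = 404712/17 (O = 6 + (10/17 - 140*(-170)) = 6 + (10/17 + 23800) = 6 + 404610/17 = 404712/17 ≈ 23807.)
O + A = 404712/17 + I*√7292995933757982/195081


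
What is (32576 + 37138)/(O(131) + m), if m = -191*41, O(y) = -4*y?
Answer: -23238/2785 ≈ -8.3440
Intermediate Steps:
m = -7831
(32576 + 37138)/(O(131) + m) = (32576 + 37138)/(-4*131 - 7831) = 69714/(-524 - 7831) = 69714/(-8355) = 69714*(-1/8355) = -23238/2785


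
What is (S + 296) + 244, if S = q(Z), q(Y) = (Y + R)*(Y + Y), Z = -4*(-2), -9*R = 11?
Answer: 5836/9 ≈ 648.44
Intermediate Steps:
R = -11/9 (R = -⅑*11 = -11/9 ≈ -1.2222)
Z = 8
q(Y) = 2*Y*(-11/9 + Y) (q(Y) = (Y - 11/9)*(Y + Y) = (-11/9 + Y)*(2*Y) = 2*Y*(-11/9 + Y))
S = 976/9 (S = (2/9)*8*(-11 + 9*8) = (2/9)*8*(-11 + 72) = (2/9)*8*61 = 976/9 ≈ 108.44)
(S + 296) + 244 = (976/9 + 296) + 244 = 3640/9 + 244 = 5836/9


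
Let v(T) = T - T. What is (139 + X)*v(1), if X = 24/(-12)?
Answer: 0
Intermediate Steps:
X = -2 (X = 24*(-1/12) = -2)
v(T) = 0
(139 + X)*v(1) = (139 - 2)*0 = 137*0 = 0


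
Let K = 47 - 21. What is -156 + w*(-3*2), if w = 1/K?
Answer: -2031/13 ≈ -156.23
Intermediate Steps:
K = 26
w = 1/26 ≈ 0.038462
-156 + w*(-3*2) = -156 + (-3*2)/26 = -156 + (1/26)*(-6) = -156 - 3/13 = -2031/13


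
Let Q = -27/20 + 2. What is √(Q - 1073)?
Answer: 3*I*√11915/10 ≈ 32.747*I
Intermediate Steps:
Q = 13/20 (Q = (1/20)*(-27) + 2 = -27/20 + 2 = 13/20 ≈ 0.65000)
√(Q - 1073) = √(13/20 - 1073) = √(-21447/20) = 3*I*√11915/10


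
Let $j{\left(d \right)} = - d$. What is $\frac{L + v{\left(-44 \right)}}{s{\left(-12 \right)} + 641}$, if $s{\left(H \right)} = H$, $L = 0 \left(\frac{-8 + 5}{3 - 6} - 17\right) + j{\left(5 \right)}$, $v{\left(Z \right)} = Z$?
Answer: $- \frac{49}{629} \approx -0.077901$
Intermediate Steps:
$L = -5$ ($L = 0 \left(\frac{-8 + 5}{3 - 6} - 17\right) - 5 = 0 \left(- \frac{3}{-3} - 17\right) - 5 = 0 \left(\left(-3\right) \left(- \frac{1}{3}\right) - 17\right) - 5 = 0 \left(1 - 17\right) - 5 = 0 \left(-16\right) - 5 = 0 - 5 = -5$)
$\frac{L + v{\left(-44 \right)}}{s{\left(-12 \right)} + 641} = \frac{-5 - 44}{-12 + 641} = - \frac{49}{629}$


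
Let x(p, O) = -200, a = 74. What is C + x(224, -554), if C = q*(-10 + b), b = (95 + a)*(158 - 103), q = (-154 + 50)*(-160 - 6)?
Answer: 160296040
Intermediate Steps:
q = 17264 (q = -104*(-166) = 17264)
b = 9295 (b = (95 + 74)*(158 - 103) = 169*55 = 9295)
C = 160296240 (C = 17264*(-10 + 9295) = 17264*9285 = 160296240)
C + x(224, -554) = 160296240 - 200 = 160296040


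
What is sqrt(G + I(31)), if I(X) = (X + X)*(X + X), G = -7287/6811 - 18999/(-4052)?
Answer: sqrt(14951907890105431)/1971298 ≈ 62.029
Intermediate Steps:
G = 14267895/3942596 (G = -7287*1/6811 - 18999*(-1/4052) = -1041/973 + 18999/4052 = 14267895/3942596 ≈ 3.6189)
I(X) = 4*X**2 (I(X) = (2*X)*(2*X) = 4*X**2)
sqrt(G + I(31)) = sqrt(14267895/3942596 + 4*31**2) = sqrt(14267895/3942596 + 4*961) = sqrt(14267895/3942596 + 3844) = sqrt(15169606919/3942596) = sqrt(14951907890105431)/1971298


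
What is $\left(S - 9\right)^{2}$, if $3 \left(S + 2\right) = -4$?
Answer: $\frac{1369}{9} \approx 152.11$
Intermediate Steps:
$S = - \frac{10}{3}$ ($S = -2 + \frac{1}{3} \left(-4\right) = -2 - \frac{4}{3} = - \frac{10}{3} \approx -3.3333$)
$\left(S - 9\right)^{2} = \left(- \frac{10}{3} - 9\right)^{2} = \left(- \frac{37}{3}\right)^{2} = \frac{1369}{9}$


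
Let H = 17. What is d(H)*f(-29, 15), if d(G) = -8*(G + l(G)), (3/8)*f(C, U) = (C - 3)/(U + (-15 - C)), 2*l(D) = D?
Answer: 17408/29 ≈ 600.28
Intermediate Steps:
l(D) = D/2
f(C, U) = 8*(-3 + C)/(3*(-15 + U - C)) (f(C, U) = 8*((C - 3)/(U + (-15 - C)))/3 = 8*((-3 + C)/(-15 + U - C))/3 = 8*(-3 + C)/(3*(-15 + U - C)))
d(G) = -12*G (d(G) = -8*(G + G/2) = -12*G)
d(H)*f(-29, 15) = (-12*17)*((8 - 8/3*(-29))/(15 - 29 - 1*15)) = -204*(8 + 232/3)/(15 - 29 - 15) = -204*256/((-29)*3) = -(-204)*256/(29*3) = -204*(-256/87) = 17408/29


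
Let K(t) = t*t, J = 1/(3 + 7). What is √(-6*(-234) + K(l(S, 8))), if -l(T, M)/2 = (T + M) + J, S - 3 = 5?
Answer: √61021/5 ≈ 49.405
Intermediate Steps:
S = 8 (S = 3 + 5 = 8)
J = ⅒ (J = 1/10 = ⅒ ≈ 0.10000)
l(T, M) = -⅕ - 2*M - 2*T (l(T, M) = -2*((T + M) + ⅒) = -2*((M + T) + ⅒) = -2*(⅒ + M + T) = -⅕ - 2*M - 2*T)
K(t) = t²
√(-6*(-234) + K(l(S, 8))) = √(-6*(-234) + (-⅕ - 2*8 - 2*8)²) = √(1404 + (-⅕ - 16 - 16)²) = √(1404 + (-161/5)²) = √(1404 + 25921/25) = √(61021/25) = √61021/5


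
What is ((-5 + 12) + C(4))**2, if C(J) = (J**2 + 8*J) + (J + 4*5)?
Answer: 6241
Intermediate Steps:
C(J) = 20 + J**2 + 9*J (C(J) = (J**2 + 8*J) + (J + 20) = (J**2 + 8*J) + (20 + J) = 20 + J**2 + 9*J)
((-5 + 12) + C(4))**2 = ((-5 + 12) + (20 + 4**2 + 9*4))**2 = (7 + (20 + 16 + 36))**2 = (7 + 72)**2 = 79**2 = 6241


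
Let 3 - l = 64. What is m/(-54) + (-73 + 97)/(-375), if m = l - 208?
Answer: 33193/6750 ≈ 4.9175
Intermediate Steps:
l = -61 (l = 3 - 1*64 = 3 - 64 = -61)
m = -269 (m = -61 - 208 = -269)
m/(-54) + (-73 + 97)/(-375) = -269/(-54) + (-73 + 97)/(-375) = -269*(-1/54) + 24*(-1/375) = 269/54 - 8/125 = 33193/6750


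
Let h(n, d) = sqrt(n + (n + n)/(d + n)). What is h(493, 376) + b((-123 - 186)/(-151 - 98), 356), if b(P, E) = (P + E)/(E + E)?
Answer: 29651/59096 + sqrt(373151207)/869 ≈ 22.731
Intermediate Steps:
b(P, E) = (E + P)/(2*E) (b(P, E) = (E + P)/((2*E)) = (E + P)*(1/(2*E)) = (E + P)/(2*E))
h(n, d) = sqrt(n + 2*n/(d + n)) (h(n, d) = sqrt(n + (2*n)/(d + n)) = sqrt(n + 2*n/(d + n)))
h(493, 376) + b((-123 - 186)/(-151 - 98), 356) = sqrt(493*(2 + 376 + 493)/(376 + 493)) + (1/2)*(356 + (-123 - 186)/(-151 - 98))/356 = sqrt(493*871/869) + (1/2)*(1/356)*(356 - 309/(-249)) = sqrt(493*(1/869)*871) + (1/2)*(1/356)*(356 - 309*(-1/249)) = sqrt(429403/869) + (1/2)*(1/356)*(356 + 103/83) = sqrt(373151207)/869 + (1/2)*(1/356)*(29651/83) = sqrt(373151207)/869 + 29651/59096 = 29651/59096 + sqrt(373151207)/869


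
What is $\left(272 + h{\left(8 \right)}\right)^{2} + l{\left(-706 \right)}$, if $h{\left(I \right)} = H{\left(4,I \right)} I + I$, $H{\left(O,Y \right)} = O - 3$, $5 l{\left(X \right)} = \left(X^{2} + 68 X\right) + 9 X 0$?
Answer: $\frac{865148}{5} \approx 1.7303 \cdot 10^{5}$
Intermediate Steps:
$l{\left(X \right)} = \frac{X^{2}}{5} + \frac{68 X}{5}$ ($l{\left(X \right)} = \frac{\left(X^{2} + 68 X\right) + 9 X 0}{5} = \frac{\left(X^{2} + 68 X\right) + 0}{5} = \frac{X^{2} + 68 X}{5} = \frac{X^{2}}{5} + \frac{68 X}{5}$)
$H{\left(O,Y \right)} = -3 + O$
$h{\left(I \right)} = 2 I$ ($h{\left(I \right)} = \left(-3 + 4\right) I + I = 1 I + I = I + I = 2 I$)
$\left(272 + h{\left(8 \right)}\right)^{2} + l{\left(-706 \right)} = \left(272 + 2 \cdot 8\right)^{2} + \frac{1}{5} \left(-706\right) \left(68 - 706\right) = \left(272 + 16\right)^{2} + \frac{1}{5} \left(-706\right) \left(-638\right) = 288^{2} + \frac{450428}{5} = 82944 + \frac{450428}{5} = \frac{865148}{5}$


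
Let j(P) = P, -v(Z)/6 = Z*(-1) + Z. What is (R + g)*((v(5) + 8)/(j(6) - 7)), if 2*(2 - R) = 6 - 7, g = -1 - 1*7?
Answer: 44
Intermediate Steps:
v(Z) = 0 (v(Z) = -6*(Z*(-1) + Z) = -6*(-Z + Z) = -6*0 = 0)
g = -8 (g = -1 - 7 = -8)
R = 5/2 (R = 2 - (6 - 7)/2 = 2 - ½*(-1) = 2 + ½ = 5/2 ≈ 2.5000)
(R + g)*((v(5) + 8)/(j(6) - 7)) = (5/2 - 8)*((0 + 8)/(6 - 7)) = -44/(-1) = -44*(-1) = -11/2*(-8) = 44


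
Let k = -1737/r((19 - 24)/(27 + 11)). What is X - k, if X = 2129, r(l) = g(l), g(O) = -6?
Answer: 3679/2 ≈ 1839.5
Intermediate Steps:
r(l) = -6
k = 579/2 (k = -1737/(-6) = -1737*(-⅙) = 579/2 ≈ 289.50)
X - k = 2129 - 1*579/2 = 2129 - 579/2 = 3679/2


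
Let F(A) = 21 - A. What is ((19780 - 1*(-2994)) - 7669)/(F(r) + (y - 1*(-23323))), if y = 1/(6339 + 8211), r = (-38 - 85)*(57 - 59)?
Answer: 219777750/336075901 ≈ 0.65395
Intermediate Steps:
r = 246 (r = -123*(-2) = 246)
y = 1/14550 ≈ 6.8729e-5
((19780 - 1*(-2994)) - 7669)/(F(r) + (y - 1*(-23323))) = ((19780 - 1*(-2994)) - 7669)/((21 - 1*246) + (1/14550 - 1*(-23323))) = ((19780 + 2994) - 7669)/((21 - 246) + (1/14550 + 23323)) = (22774 - 7669)/(-225 + 339349651/14550) = 15105/(336075901/14550) = 15105*(14550/336075901) = 219777750/336075901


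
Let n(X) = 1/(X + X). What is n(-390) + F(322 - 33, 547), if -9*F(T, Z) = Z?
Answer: -142223/2340 ≈ -60.779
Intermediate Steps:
n(X) = 1/(2*X)
F(T, Z) = -Z/9
n(-390) + F(322 - 33, 547) = (½)/(-390) - ⅑*547 = (½)*(-1/390) - 547/9 = -1/780 - 547/9 = -142223/2340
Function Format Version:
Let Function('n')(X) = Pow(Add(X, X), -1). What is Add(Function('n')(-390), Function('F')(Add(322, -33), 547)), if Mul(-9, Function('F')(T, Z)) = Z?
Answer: Rational(-142223, 2340) ≈ -60.779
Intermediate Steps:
Function('n')(X) = Mul(Rational(1, 2), Pow(X, -1)) (Function('n')(X) = Pow(Mul(2, X), -1) = Mul(Rational(1, 2), Pow(X, -1)))
Function('F')(T, Z) = Mul(Rational(-1, 9), Z)
Add(Function('n')(-390), Function('F')(Add(322, -33), 547)) = Add(Mul(Rational(1, 2), Pow(-390, -1)), Mul(Rational(-1, 9), 547)) = Add(Mul(Rational(1, 2), Rational(-1, 390)), Rational(-547, 9)) = Add(Rational(-1, 780), Rational(-547, 9)) = Rational(-142223, 2340)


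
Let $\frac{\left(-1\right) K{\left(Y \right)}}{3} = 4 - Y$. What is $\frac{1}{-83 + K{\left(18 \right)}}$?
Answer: $- \frac{1}{41} \approx -0.02439$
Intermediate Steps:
$K{\left(Y \right)} = -12 + 3 Y$ ($K{\left(Y \right)} = - 3 \left(4 - Y\right) = -12 + 3 Y$)
$\frac{1}{-83 + K{\left(18 \right)}} = \frac{1}{-83 + \left(-12 + 3 \cdot 18\right)} = \frac{1}{-83 + \left(-12 + 54\right)} = \frac{1}{-83 + 42} = \frac{1}{-41} = - \frac{1}{41}$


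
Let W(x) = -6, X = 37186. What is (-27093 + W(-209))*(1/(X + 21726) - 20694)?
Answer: 33037066396773/58912 ≈ 5.6079e+8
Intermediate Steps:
(-27093 + W(-209))*(1/(X + 21726) - 20694) = (-27093 - 6)*(1/(37186 + 21726) - 20694) = -27099*(1/58912 - 20694) = -27099*(-1219124927/58912) = 33037066396773/58912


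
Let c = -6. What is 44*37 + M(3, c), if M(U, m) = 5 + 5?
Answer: 1638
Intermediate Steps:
M(U, m) = 10
44*37 + M(3, c) = 44*37 + 10 = 1628 + 10 = 1638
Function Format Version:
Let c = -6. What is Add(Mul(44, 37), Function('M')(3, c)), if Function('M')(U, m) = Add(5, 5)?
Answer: 1638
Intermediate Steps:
Function('M')(U, m) = 10
Add(Mul(44, 37), Function('M')(3, c)) = Add(Mul(44, 37), 10) = Add(1628, 10) = 1638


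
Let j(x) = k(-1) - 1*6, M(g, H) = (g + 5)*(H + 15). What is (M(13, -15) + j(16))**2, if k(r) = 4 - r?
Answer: 1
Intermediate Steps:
M(g, H) = (5 + g)*(15 + H)
j(x) = -1 (j(x) = (4 - 1*(-1)) - 1*6 = (4 + 1) - 6 = 5 - 6 = -1)
(M(13, -15) + j(16))**2 = ((75 + 5*(-15) + 15*13 - 15*13) - 1)**2 = ((75 - 75 + 195 - 195) - 1)**2 = (0 - 1)**2 = (-1)**2 = 1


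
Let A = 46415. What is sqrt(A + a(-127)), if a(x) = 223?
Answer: 3*sqrt(5182) ≈ 215.96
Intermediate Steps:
sqrt(A + a(-127)) = sqrt(46415 + 223) = sqrt(46638) = 3*sqrt(5182)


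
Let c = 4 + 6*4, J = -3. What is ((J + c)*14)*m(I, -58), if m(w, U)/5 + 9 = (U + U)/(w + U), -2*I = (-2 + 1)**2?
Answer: -1436750/117 ≈ -12280.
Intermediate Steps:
I = -1/2 (I = -(-2 + 1)**2/2 = -1/2*(-1)**2 = -1/2*1 = -1/2 ≈ -0.50000)
c = 28 (c = 4 + 24 = 28)
m(w, U) = -45 + 10*U/(U + w) (m(w, U) = -45 + 5*((U + U)/(w + U)) = -45 + 5*((2*U)/(U + w)) = -45 + 5*(2*U/(U + w)) = -45 + 10*U/(U + w))
((J + c)*14)*m(I, -58) = ((-3 + 28)*14)*(5*(-9*(-1/2) - 7*(-58))/(-58 - 1/2)) = (25*14)*(5*(9/2 + 406)/(-117/2)) = 350*(5*(-2/117)*(821/2)) = 350*(-4105/117) = -1436750/117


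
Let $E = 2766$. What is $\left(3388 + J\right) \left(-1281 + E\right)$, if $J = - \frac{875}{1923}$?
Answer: $\frac{3224553255}{641} \approx 5.0305 \cdot 10^{6}$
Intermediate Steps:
$J = - \frac{875}{1923}$ ($J = \left(-875\right) \frac{1}{1923} = - \frac{875}{1923} \approx -0.45502$)
$\left(3388 + J\right) \left(-1281 + E\right) = \left(3388 - \frac{875}{1923}\right) \left(-1281 + 2766\right) = \frac{6514249}{1923} \cdot 1485 = \frac{3224553255}{641}$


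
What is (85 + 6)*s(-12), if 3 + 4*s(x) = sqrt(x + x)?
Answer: -273/4 + 91*I*sqrt(6)/2 ≈ -68.25 + 111.45*I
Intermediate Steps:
s(x) = -3/4 + sqrt(2)*sqrt(x)/4 (s(x) = -3/4 + sqrt(x + x)/4 = -3/4 + sqrt(2*x)/4 = -3/4 + (sqrt(2)*sqrt(x))/4 = -3/4 + sqrt(2)*sqrt(x)/4)
(85 + 6)*s(-12) = (85 + 6)*(-3/4 + sqrt(2)*sqrt(-12)/4) = 91*(-3/4 + sqrt(2)*(2*I*sqrt(3))/4) = 91*(-3/4 + I*sqrt(6)/2) = -273/4 + 91*I*sqrt(6)/2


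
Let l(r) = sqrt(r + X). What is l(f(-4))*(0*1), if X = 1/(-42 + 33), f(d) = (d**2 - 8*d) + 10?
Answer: 0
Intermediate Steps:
f(d) = 10 + d**2 - 8*d
X = -1/9 (X = 1/(-9) = -1/9 ≈ -0.11111)
l(r) = sqrt(-1/9 + r) (l(r) = sqrt(r - 1/9) = sqrt(-1/9 + r))
l(f(-4))*(0*1) = (sqrt(-1 + 9*(10 + (-4)**2 - 8*(-4)))/3)*(0*1) = (sqrt(-1 + 9*(10 + 16 + 32))/3)*0 = (sqrt(-1 + 9*58)/3)*0 = (sqrt(-1 + 522)/3)*0 = (sqrt(521)/3)*0 = 0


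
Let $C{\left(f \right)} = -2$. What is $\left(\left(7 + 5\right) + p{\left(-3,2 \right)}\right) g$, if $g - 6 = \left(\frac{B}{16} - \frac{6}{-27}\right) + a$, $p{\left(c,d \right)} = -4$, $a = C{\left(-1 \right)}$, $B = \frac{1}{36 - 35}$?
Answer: $\frac{617}{18} \approx 34.278$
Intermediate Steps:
$B = 1$ ($B = 1^{-1} = 1$)
$a = -2$
$g = \frac{617}{144}$ ($g = 6 + \left(\left(1 \cdot \frac{1}{16} - \frac{6}{-27}\right) - 2\right) = 6 + \left(\left(1 \cdot \frac{1}{16} - - \frac{2}{9}\right) - 2\right) = 6 + \left(\left(\frac{1}{16} + \frac{2}{9}\right) - 2\right) = 6 + \left(\frac{41}{144} - 2\right) = 6 - \frac{247}{144} = \frac{617}{144} \approx 4.2847$)
$\left(\left(7 + 5\right) + p{\left(-3,2 \right)}\right) g = \left(\left(7 + 5\right) - 4\right) \frac{617}{144} = \left(12 - 4\right) \frac{617}{144} = 8 \cdot \frac{617}{144} = \frac{617}{18}$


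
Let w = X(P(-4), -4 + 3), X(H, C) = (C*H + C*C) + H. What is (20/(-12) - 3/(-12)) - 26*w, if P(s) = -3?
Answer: -329/12 ≈ -27.417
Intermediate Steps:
X(H, C) = H + C² + C*H (X(H, C) = (C*H + C²) + H = (C² + C*H) + H = H + C² + C*H)
w = 1 (w = -3 + (-4 + 3)² + (-4 + 3)*(-3) = -3 + (-1)² - 1*(-3) = -3 + 1 + 3 = 1)
(20/(-12) - 3/(-12)) - 26*w = (20/(-12) - 3/(-12)) - 26*1 = (20*(-1/12) - 3*(-1/12)) - 26 = (-5/3 + ¼) - 26 = -17/12 - 26 = -329/12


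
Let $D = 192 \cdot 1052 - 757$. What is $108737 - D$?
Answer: $-92490$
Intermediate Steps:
$D = 201227$ ($D = 201984 - 757 = 201227$)
$108737 - D = 108737 - 201227 = -92490$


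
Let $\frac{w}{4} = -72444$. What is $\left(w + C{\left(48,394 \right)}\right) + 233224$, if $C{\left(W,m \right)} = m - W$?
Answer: $-56206$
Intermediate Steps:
$w = -289776$ ($w = 4 \left(-72444\right) = -289776$)
$\left(w + C{\left(48,394 \right)}\right) + 233224 = \left(-289776 + \left(394 - 48\right)\right) + 233224 = \left(-289776 + 346\right) + 233224 = -289430 + 233224 = -56206$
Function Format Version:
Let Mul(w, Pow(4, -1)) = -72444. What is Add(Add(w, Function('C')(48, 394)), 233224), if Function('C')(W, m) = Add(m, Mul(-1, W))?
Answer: -56206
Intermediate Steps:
w = -289776 (w = Mul(4, -72444) = -289776)
Add(Add(w, Function('C')(48, 394)), 233224) = Add(Add(-289776, Add(394, Mul(-1, 48))), 233224) = Add(Add(-289776, Add(394, -48)), 233224) = Add(Add(-289776, 346), 233224) = Add(-289430, 233224) = -56206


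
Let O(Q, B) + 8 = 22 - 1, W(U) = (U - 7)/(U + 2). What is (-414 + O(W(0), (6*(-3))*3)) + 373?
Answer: -28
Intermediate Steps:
W(U) = (-7 + U)/(2 + U)
O(Q, B) = 13 (O(Q, B) = -8 + (22 - 1) = -8 + 21 = 13)
(-414 + O(W(0), (6*(-3))*3)) + 373 = (-414 + 13) + 373 = -401 + 373 = -28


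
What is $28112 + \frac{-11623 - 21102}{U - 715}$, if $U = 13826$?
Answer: $\frac{52649101}{1873} \approx 28110.0$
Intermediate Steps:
$28112 + \frac{-11623 - 21102}{U - 715} = 28112 + \frac{-11623 - 21102}{13826 - 715} = 28112 - \frac{32725}{13111} = 28112 - \frac{4675}{1873} = \frac{52649101}{1873}$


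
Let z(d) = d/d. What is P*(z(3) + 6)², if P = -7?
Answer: -343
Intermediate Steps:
z(d) = 1
P*(z(3) + 6)² = -7*(1 + 6)² = -7*7² = -7*49 = -343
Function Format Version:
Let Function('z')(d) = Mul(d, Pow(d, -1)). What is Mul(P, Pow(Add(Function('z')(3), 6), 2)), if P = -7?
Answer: -343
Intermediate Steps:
Function('z')(d) = 1
Mul(P, Pow(Add(Function('z')(3), 6), 2)) = Mul(-7, Pow(Add(1, 6), 2)) = Mul(-7, Pow(7, 2)) = Mul(-7, 49) = -343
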